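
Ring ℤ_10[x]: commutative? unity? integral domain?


ℤ_10 has zero divisors (2·5 ≡ 0), and these lift to constant zero divisors in ℤ_10[x]; so not an integral domain
Commutative: Yes
Integral domain: No
Has unity: Yes

ℤ_10[x]: Commutative=Yes, Unity=Yes


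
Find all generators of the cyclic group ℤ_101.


g generates ℤ_n iff gcd(g,n) = 1
Prime factors of 101: 101
Generators are g ∈ {1,...,100} not divisible by any of these primes.
Generators: {1, 2, 3, 4, 5, 6, 7, 8, 9, 10, 11, 12, 13, 14, 15, 16, 17, 18, 19, 20, 21, 22, 23, 24, 25, 26, 27, 28, 29, 30, 31, 32, 33, 34, 35, 36, 37, 38, 39, 40, 41, 42, 43, 44, 45, 46, 47, 48, 49, 50, 51, 52, 53, 54, 55, 56, 57, 58, 59, 60, 61, 62, 63, 64, 65, 66, 67, 68, 69, 70, 71, 72, 73, 74, 75, 76, 77, 78, 79, 80, 81, 82, 83, 84, 85, 86, 87, 88, 89, 90, 91, 92, 93, 94, 95, 96, 97, 98, 99, 100}
Number of generators = φ(101) = 100

Generators of ℤ_101 = {1, 2, 3, 4, 5, 6, 7, 8, 9, 10, 11, 12, 13, 14, 15, 16, 17, 18, 19, 20, 21, 22, 23, 24, 25, 26, 27, 28, 29, 30, 31, 32, 33, 34, 35, 36, 37, 38, 39, 40, 41, 42, 43, 44, 45, 46, 47, 48, 49, 50, 51, 52, 53, 54, 55, 56, 57, 58, 59, 60, 61, 62, 63, 64, 65, 66, 67, 68, 69, 70, 71, 72, 73, 74, 75, 76, 77, 78, 79, 80, 81, 82, 83, 84, 85, 86, 87, 88, 89, 90, 91, 92, 93, 94, 95, 96, 97, 98, 99, 100}


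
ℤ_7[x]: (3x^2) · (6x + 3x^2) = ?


Expand and collect like terms; reduce coefficients mod 7:
x^0: 0·0 = 0 ≡ 0 (mod 7)
x^1: 0·6 + 0·0 = 0 ≡ 0 (mod 7)
x^2: 0·3 + 0·6 + 3·0 = 0 ≡ 0 (mod 7)
x^3: 0·3 + 3·6 = 18 ≡ 4 (mod 7)
x^4: 3·3 = 9 ≡ 2 (mod 7)
Result: 4x^3 + 2x^4

f · g = 4x^3 + 2x^4


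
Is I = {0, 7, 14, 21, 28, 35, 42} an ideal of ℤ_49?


Check ideal conditions for I = {0, 7, 14, 21, 28, 35, 42} in ℤ_49:
(1) I is an additive subgroup? Yes
(2) For r ∈ ℤ_49 and a ∈ I: r·a ∈ I? Yes

Yes, I is an ideal of ℤ_49


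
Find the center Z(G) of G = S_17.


Z(G) = {g ∈ G | gx = xg for all x ∈ G}
S_n is non-abelian for n ≥ 3; Z(S_17) is trivial

Z(S_17) = {e}


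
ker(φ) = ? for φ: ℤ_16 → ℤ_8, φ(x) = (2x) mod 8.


Kernel = preimage of identity
ker(φ) = {x ∈ ℤ_16 : 2x ≡ 0 (mod 8)}. Since 8 | 16, φ is well-defined. The kernel is the cyclic subgroup ⟨4⟩ of ℤ_16 (order 4), i.e. {0, 4, 8, 12}

ker(φ) = {0, 4, 8, 12}


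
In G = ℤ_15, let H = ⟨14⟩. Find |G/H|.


|⟨14⟩| = n / gcd(14, 15) = 15 / 1 = 15
H is normal (ℤ_15 is abelian).
|G/H| = |G| / |H| = 15 / 15 = 1

|G/H| = 1


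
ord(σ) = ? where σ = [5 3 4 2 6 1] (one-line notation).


Cycle decomposition: (1 5 6) (2 3 4)
Cycle lengths: 3, 3
Order = lcm(3, 3) = 3

ord(σ) = 3


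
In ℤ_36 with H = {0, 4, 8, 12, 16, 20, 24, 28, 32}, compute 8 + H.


8 + H = {8 + h (mod 36) : h ∈ H}
8+0=8, 8+4=12, 8+8=16, 8+12=20, 8+16=24, 8+20=28, 8+24=32, 8+28=0, 8+32=4
8 + H = {0, 4, 8, 12, 16, 20, 24, 28, 32} = 0 + H

8 + H = {0, 4, 8, 12, 16, 20, 24, 28, 32}


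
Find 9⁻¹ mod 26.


Use the extended Euclidean algorithm to write 1 = 9·s + 26·t; then s mod 26 is the inverse.
Euclidean algorithm:
  9 = 0·26 + 9
  26 = 2·9 + 8
  9 = 1·8 + 1
  8 = 8·1 + 0
gcd(9,26) = 1
Back-substitution gives: 9·(3) + 26·(-1) = 1
So 9⁻¹ ≡ 3 ≡ 3 (mod 26)
Check: 9 × 3 = 27 ≡ 1 (mod 26) ✓

9⁻¹ ≡ 3 (mod 26)


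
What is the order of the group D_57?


|D_n| = 2n (n rotations and n reflections)
|D_57| = 2×57 = 114

|D_57| = 114


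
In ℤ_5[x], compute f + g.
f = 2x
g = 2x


Add coefficients mod 5:
x^0: 0 + 0 = 0 (mod 5)
x^1: 2 + 2 = 4 (mod 5)
Result: 4x

f + g = 4x


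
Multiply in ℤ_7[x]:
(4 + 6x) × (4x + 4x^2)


Expand and collect like terms; reduce coefficients mod 7:
x^0: 4·0 = 0 ≡ 0 (mod 7)
x^1: 4·4 + 6·0 = 16 ≡ 2 (mod 7)
x^2: 4·4 + 6·4 = 40 ≡ 5 (mod 7)
x^3: 6·4 = 24 ≡ 3 (mod 7)
Result: 2x + 5x^2 + 3x^3

f · g = 2x + 5x^2 + 3x^3


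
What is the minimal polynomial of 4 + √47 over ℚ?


Let α = 4 + √47. Then α - 4 = √47, so (α - 4)² = 47, giving α² - 8α - 31 = 0. Degree 2 and α ∉ ℚ, so this is the minimal polynomial.

Minimal polynomial: x² - 8x - 31


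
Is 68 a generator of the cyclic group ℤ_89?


g generates ℤ_n iff gcd(g, n) = 1
gcd(68, 89) = 1
Since gcd = 1, 68 is a generator.

Yes, 68 generates ℤ_89


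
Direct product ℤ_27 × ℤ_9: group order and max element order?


|ℤ_27 × ℤ_9| = 27 × 9 = 243
Max element order = lcm(27,9) = 27
Cyclic? No (gcd=9)

|ℤ_27×ℤ_9| = 243, max element order = 27


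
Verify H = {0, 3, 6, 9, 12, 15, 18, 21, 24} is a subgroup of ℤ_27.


Subgroup test for H = {0, 3, 6, 9, 12, 15, 18, 21, 24} in (ℤ_27, +):
(1) 0 ∈ H? Yes
(2) Closure: for all a,b ∈ H, (a+b) mod 27 ∈ H? Yes
(3) Inverses: for all a ∈ H, -a mod 27 ∈ H? Yes

Yes, H is a subgroup of ℤ_27


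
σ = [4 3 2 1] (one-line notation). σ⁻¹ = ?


To find σ⁻¹, swap domain and range:
σ(1) = 4 → σ⁻¹(4) = 1
σ(2) = 3 → σ⁻¹(3) = 2
σ(3) = 2 → σ⁻¹(2) = 3
σ(4) = 1 → σ⁻¹(1) = 4

σ⁻¹ = [4 3 2 1]


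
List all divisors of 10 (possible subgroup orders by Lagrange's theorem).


Lagrange's theorem: |H| divides |G|
|G| = 10
Divisors of 10: 1, 2, 5, 10

Possible subgroup orders: {1, 2, 5, 10}


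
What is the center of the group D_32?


Z(G) = {g ∈ G | gx = xg for all x ∈ G}
For even n, Z(D_n) = {e, r^(n/2)}: the 180° rotation r^16 commutes with every reflection and rotation

Z(D_32) = {e, r^16}


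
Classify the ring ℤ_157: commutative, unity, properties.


ℤ_157 is a commutative ring with unity 1; 157 is prime, so ℤ_157 is a field (hence an integral domain)
Commutative: Yes
Integral domain: Yes
Has unity: Yes

ℤ_157: Commutative=Yes, Unity=Yes


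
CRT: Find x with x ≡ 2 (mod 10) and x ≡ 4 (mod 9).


m₁ = 10, m₂ = 9, gcd = 1, so CRT applies. M = m₁·m₂ = 90
Let M₁ = M/m₁ = 9, M₂ = M/m₂ = 10
Find y₁ ≡ M₁⁻¹ (mod m₁): 9⁻¹ ≡ 9 (mod 10)
Find y₂ ≡ M₂⁻¹ (mod m₂): 10⁻¹ ≡ 1 (mod 9)
x = a₁·M₁·y₁ + a₂·M₂·y₂ = 2·9·9 + 4·10·1 = 202
Reduce mod 90: x ≡ 22
Check: 22 mod 10 = 2 ✓, 22 mod 9 = 4 ✓

x ≡ 22 (mod 90)


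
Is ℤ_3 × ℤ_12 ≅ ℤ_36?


Comparing ℤ_3 × ℤ_12 and ℤ_36:
gcd(3,12) = 3 ≠ 1. Max element order in ℤ_3×ℤ_12 is lcm(3,12) = 12 < 36, so it has no element of order 36

No, ℤ_3 × ℤ_12 ≇ ℤ_36


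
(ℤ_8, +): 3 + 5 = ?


Operation: addition mod 8
3 + 5 = (a + b) mod 8 with a = 3, b = 5

3 + 5 = 0


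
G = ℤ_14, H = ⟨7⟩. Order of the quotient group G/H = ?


|⟨7⟩| = n / gcd(7, 14) = 14 / 7 = 2
H is normal (ℤ_14 is abelian).
|G/H| = |G| / |H| = 14 / 2 = 7

|G/H| = 7


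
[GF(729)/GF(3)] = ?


GF(729) = GF(3^6), so the extension degree is 6

[GF(729)/GF(3)] = 6


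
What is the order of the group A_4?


|A_n| = n!/2 (even permutations)
|A_4| = 4!/2 = 24/2 = 12

|A_4| = 12


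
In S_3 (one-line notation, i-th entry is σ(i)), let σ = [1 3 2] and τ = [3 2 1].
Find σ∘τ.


σ∘τ: apply τ first, then σ
1 →τ 3 →σ 2
2 →τ 2 →σ 3
3 →τ 1 →σ 1

σ∘τ = [2 3 1]


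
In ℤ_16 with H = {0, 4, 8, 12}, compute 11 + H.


11 + H = {11 + h (mod 16) : h ∈ H}
11+0=11, 11+4=15, 11+8=3, 11+12=7
11 + H = {3, 7, 11, 15} = 3 + H

11 + H = {3, 7, 11, 15}


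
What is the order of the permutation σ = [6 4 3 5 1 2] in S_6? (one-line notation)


Cycle decomposition: (1 6 2 4 5)
Cycle lengths: 5
Order = lcm(5) = 5

ord(σ) = 5


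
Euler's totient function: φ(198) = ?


Factor n: 198 = 2 × 3^2 × 11
φ(n) = n · ∏(1 - 1/p) over distinct primes p | n
φ(198) = 198 · (1 - 1/2) · (1 - 1/3) · (1 - 1/11) = 60

φ(198) = 60


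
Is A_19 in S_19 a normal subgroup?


H = A_19 in S_19
A_19 has index 2 in S_19, and every subgroup of index 2 is normal

Yes, normal subgroup


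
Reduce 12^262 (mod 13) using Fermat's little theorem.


Fermat's little theorem: if p is prime and gcd(a,p)=1, then a^(p-1) ≡ 1 (mod p)
p = 13 is prime, gcd(12,13) = 1
Reduce exponent: 262 mod 12 = 10
So 12^262 ≡ 12^10 (mod 13)
12^10 mod 13 = 1

12^262 ≡ 1 (mod 13)


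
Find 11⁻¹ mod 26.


Use the extended Euclidean algorithm to write 1 = 11·s + 26·t; then s mod 26 is the inverse.
Euclidean algorithm:
  11 = 0·26 + 11
  26 = 2·11 + 4
  11 = 2·4 + 3
  4 = 1·3 + 1
  3 = 3·1 + 0
gcd(11,26) = 1
Back-substitution gives: 11·(-7) + 26·(3) = 1
So 11⁻¹ ≡ -7 ≡ 19 (mod 26)
Check: 11 × 19 = 209 ≡ 1 (mod 26) ✓

11⁻¹ ≡ 19 (mod 26)


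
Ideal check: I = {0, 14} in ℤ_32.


Check ideal conditions for I = {0, 14} in ℤ_32:
(1) I is an additive subgroup? No
(2) For r ∈ ℤ_32 and a ∈ I: r·a ∈ I? No  [counterexample: r=2, a=14, r·a mod 32 = 28 ∉ I]

No, I is not an ideal of ℤ_32


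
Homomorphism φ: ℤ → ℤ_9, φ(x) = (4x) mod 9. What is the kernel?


Kernel = preimage of identity
ker(φ) = {x ∈ ℤ : 4x ≡ 0 (mod 9)}. gcd(4,9) = 1, so 4x ≡ 0 (mod 9) ⟺ x ≡ 0 (mod 9/1 = 9). Hence ker(φ) = 9ℤ

ker(φ) = 9ℤ


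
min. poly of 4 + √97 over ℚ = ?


Let α = 4 + √97. Then α - 4 = √97, so (α - 4)² = 97, giving α² - 8α - 81 = 0. Degree 2 and α ∉ ℚ, so this is the minimal polynomial.

Minimal polynomial: x² - 8x - 81


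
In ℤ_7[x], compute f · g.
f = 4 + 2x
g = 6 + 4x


Expand and collect like terms; reduce coefficients mod 7:
x^0: 4·6 = 24 ≡ 3 (mod 7)
x^1: 4·4 + 2·6 = 28 ≡ 0 (mod 7)
x^2: 2·4 = 8 ≡ 1 (mod 7)
Result: 3 + x^2

f · g = 3 + x^2


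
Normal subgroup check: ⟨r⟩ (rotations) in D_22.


H = ⟨r⟩ (rotations) in D_22
The rotation subgroup ⟨r⟩ has index 2 in D_22, so it is normal

Yes, normal subgroup


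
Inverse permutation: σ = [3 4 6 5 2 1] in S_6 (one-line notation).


To find σ⁻¹, swap domain and range:
σ(1) = 3 → σ⁻¹(3) = 1
σ(2) = 4 → σ⁻¹(4) = 2
σ(3) = 6 → σ⁻¹(6) = 3
σ(4) = 5 → σ⁻¹(5) = 4
σ(5) = 2 → σ⁻¹(2) = 5
σ(6) = 1 → σ⁻¹(1) = 6

σ⁻¹ = [6 5 1 2 4 3]


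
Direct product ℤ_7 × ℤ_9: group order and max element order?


|ℤ_7 × ℤ_9| = 7 × 9 = 63
Max element order = lcm(7,9) = 63
Cyclic? Yes (gcd=1)

|ℤ_7×ℤ_9| = 63, max element order = 63


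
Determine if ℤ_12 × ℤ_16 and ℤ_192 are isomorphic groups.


Comparing ℤ_12 × ℤ_16 and ℤ_192:
gcd(12,16) = 4 ≠ 1. Max element order in ℤ_12×ℤ_16 is lcm(12,16) = 48 < 192, so it has no element of order 192

No, ℤ_12 × ℤ_16 ≇ ℤ_192


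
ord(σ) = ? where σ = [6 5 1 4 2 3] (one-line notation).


Cycle decomposition: (1 6 3) (2 5)
Cycle lengths: 3, 2
Order = lcm(3, 2) = 6

ord(σ) = 6


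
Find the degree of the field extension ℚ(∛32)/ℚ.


∛32 has minimal polynomial x³ - 32 (irreducible over ℚ since 32 is not a perfect cube)

[ℚ(∛32)/ℚ] = 3


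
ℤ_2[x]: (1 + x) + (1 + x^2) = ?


Add coefficients mod 2:
x^0: 1 + 1 = 0 (mod 2)
x^1: 1 + 0 = 1 (mod 2)
x^2: 0 + 1 = 1 (mod 2)
Result: x + x^2

f + g = x + x^2


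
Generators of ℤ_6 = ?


g generates ℤ_n iff gcd(g,n) = 1
Checking each g ∈ {1,...,5}:
gcd(1,6) = 1
gcd(2,6) = 2
gcd(3,6) = 3
gcd(4,6) = 2
gcd(5,6) = 1
Generators: {1, 5}
Number of generators = φ(6) = 2

Generators of ℤ_6 = {1, 5}


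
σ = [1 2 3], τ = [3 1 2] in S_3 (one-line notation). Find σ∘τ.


σ∘τ: apply τ first, then σ
1 →τ 3 →σ 3
2 →τ 1 →σ 1
3 →τ 2 →σ 2

σ∘τ = [3 1 2]


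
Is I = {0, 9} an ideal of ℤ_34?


Check ideal conditions for I = {0, 9} in ℤ_34:
(1) I is an additive subgroup? No
(2) For r ∈ ℤ_34 and a ∈ I: r·a ∈ I? No  [counterexample: r=2, a=9, r·a mod 34 = 18 ∉ I]

No, I is not an ideal of ℤ_34


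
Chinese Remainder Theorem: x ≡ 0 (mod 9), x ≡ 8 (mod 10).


m₁ = 9, m₂ = 10, gcd = 1, so CRT applies. M = m₁·m₂ = 90
Let M₁ = M/m₁ = 10, M₂ = M/m₂ = 9
Find y₁ ≡ M₁⁻¹ (mod m₁): 10⁻¹ ≡ 1 (mod 9)
Find y₂ ≡ M₂⁻¹ (mod m₂): 9⁻¹ ≡ 9 (mod 10)
x = a₁·M₁·y₁ + a₂·M₂·y₂ = 0·10·1 + 8·9·9 = 648
Reduce mod 90: x ≡ 18
Check: 18 mod 9 = 0 ✓, 18 mod 10 = 8 ✓

x ≡ 18 (mod 90)


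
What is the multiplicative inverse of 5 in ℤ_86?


Use the extended Euclidean algorithm to write 1 = 5·s + 86·t; then s mod 86 is the inverse.
Euclidean algorithm:
  5 = 0·86 + 5
  86 = 17·5 + 1
  5 = 5·1 + 0
gcd(5,86) = 1
Back-substitution gives: 5·(-17) + 86·(1) = 1
So 5⁻¹ ≡ -17 ≡ 69 (mod 86)
Check: 5 × 69 = 345 ≡ 1 (mod 86) ✓

5⁻¹ ≡ 69 (mod 86)


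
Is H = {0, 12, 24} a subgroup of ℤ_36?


Subgroup test for H = {0, 12, 24} in (ℤ_36, +):
(1) 0 ∈ H? Yes
(2) Closure: for all a,b ∈ H, (a+b) mod 36 ∈ H? Yes
(3) Inverses: for all a ∈ H, -a mod 36 ∈ H? Yes

Yes, H is a subgroup of ℤ_36


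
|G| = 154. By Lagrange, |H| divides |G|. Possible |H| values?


Lagrange's theorem: |H| divides |G|
|G| = 154
Divisors of 154: 1, 2, 7, 11, 14, 22, 77, 154

Possible subgroup orders: {1, 2, 7, 11, 14, 22, 77, 154}


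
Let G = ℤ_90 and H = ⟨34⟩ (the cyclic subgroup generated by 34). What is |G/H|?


|⟨34⟩| = n / gcd(34, 90) = 90 / 2 = 45
H is normal (ℤ_90 is abelian).
|G/H| = |G| / |H| = 90 / 45 = 2

|G/H| = 2


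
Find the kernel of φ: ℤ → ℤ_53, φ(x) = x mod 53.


Kernel = preimage of identity
ker(φ) = {x ∈ ℤ : x ≡ 0 (mod 53)} = 53ℤ = {0, ±53, ±106, ...}

ker(φ) = 53ℤ


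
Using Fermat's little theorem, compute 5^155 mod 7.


Fermat's little theorem: if p is prime and gcd(a,p)=1, then a^(p-1) ≡ 1 (mod p)
p = 7 is prime, gcd(5,7) = 1
Reduce exponent: 155 mod 6 = 5
So 5^155 ≡ 5^5 (mod 7)
5^5 mod 7 = 3

5^155 ≡ 3 (mod 7)


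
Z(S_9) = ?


Z(G) = {g ∈ G | gx = xg for all x ∈ G}
S_n is non-abelian for n ≥ 3; Z(S_9) is trivial

Z(S_9) = {e}


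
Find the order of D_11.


|D_n| = 2n (n rotations and n reflections)
|D_11| = 2×11 = 22

|D_11| = 22


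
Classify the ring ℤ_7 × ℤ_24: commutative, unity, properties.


Direct product ring; commutative with unity (1,1); but (1,0)·(0,1) = (0,0) gives zero divisors, so not an integral domain
Commutative: Yes
Integral domain: No
Has unity: Yes

ℤ_7 × ℤ_24: Commutative=Yes, Unity=Yes


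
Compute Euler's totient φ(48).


Factor n: 48 = 2^4 × 3
φ(n) = n · ∏(1 - 1/p) over distinct primes p | n
φ(48) = 48 · (1 - 1/2) · (1 - 1/3) = 16

φ(48) = 16


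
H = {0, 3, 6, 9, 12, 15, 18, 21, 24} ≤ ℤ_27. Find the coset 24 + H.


24 + H = {24 + h (mod 27) : h ∈ H}
24+0=24, 24+3=0, 24+6=3, 24+9=6, 24+12=9, 24+15=12, 24+18=15, 24+21=18, 24+24=21
24 + H = {0, 3, 6, 9, 12, 15, 18, 21, 24} = 0 + H

24 + H = {0, 3, 6, 9, 12, 15, 18, 21, 24}


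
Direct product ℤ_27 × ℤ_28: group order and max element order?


|ℤ_27 × ℤ_28| = 27 × 28 = 756
Max element order = lcm(27,28) = 756
Cyclic? Yes (gcd=1)

|ℤ_27×ℤ_28| = 756, max element order = 756


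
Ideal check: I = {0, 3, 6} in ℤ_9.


Check ideal conditions for I = {0, 3, 6} in ℤ_9:
(1) I is an additive subgroup? Yes
(2) For r ∈ ℤ_9 and a ∈ I: r·a ∈ I? Yes

Yes, I is an ideal of ℤ_9


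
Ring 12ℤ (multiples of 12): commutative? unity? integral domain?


12ℤ is a commutative ring under +,× but has no multiplicative identity (1 ∉ 12ℤ); it has no zero divisors, but without unity it is not an integral domain
Commutative: Yes
Integral domain: No
Has unity: No

12ℤ (multiples of 12): Commutative=Yes, Unity=No


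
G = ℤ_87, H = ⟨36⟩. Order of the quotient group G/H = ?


|⟨36⟩| = n / gcd(36, 87) = 87 / 3 = 29
H is normal (ℤ_87 is abelian).
|G/H| = |G| / |H| = 87 / 29 = 3

|G/H| = 3


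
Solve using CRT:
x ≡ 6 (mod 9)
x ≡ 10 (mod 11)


m₁ = 9, m₂ = 11, gcd = 1, so CRT applies. M = m₁·m₂ = 99
Let M₁ = M/m₁ = 11, M₂ = M/m₂ = 9
Find y₁ ≡ M₁⁻¹ (mod m₁): 11⁻¹ ≡ 5 (mod 9)
Find y₂ ≡ M₂⁻¹ (mod m₂): 9⁻¹ ≡ 5 (mod 11)
x = a₁·M₁·y₁ + a₂·M₂·y₂ = 6·11·5 + 10·9·5 = 780
Reduce mod 99: x ≡ 87
Check: 87 mod 9 = 6 ✓, 87 mod 11 = 10 ✓

x ≡ 87 (mod 99)


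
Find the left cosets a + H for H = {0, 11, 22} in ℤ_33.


H = {0, 11, 22}, |H| = 3
Number of cosets = |G|/|H| = 33/3 = 11
0 + H = {0, 11, 22}
1 + H = {1, 12, 23}
2 + H = {2, 13, 24}
3 + H = {3, 14, 25}
4 + H = {4, 15, 26}
5 + H = {5, 16, 27}
6 + H = {6, 17, 28}
7 + H = {7, 18, 29}
8 + H = {8, 19, 30}
9 + H = {9, 20, 31}
10 + H = {10, 21, 32}

Cosets: 0+H={0,11,22}; 1+H={1,12,23}; 2+H={2,13,24}; 3+H={3,14,25}; 4+H={4,15,26}; 5+H={5,16,27}; 6+H={6,17,28}; 7+H={7,18,29}; 8+H={8,19,30}; 9+H={9,20,31}; 10+H={10,21,32}


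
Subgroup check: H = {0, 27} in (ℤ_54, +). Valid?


Subgroup test for H = {0, 27} in (ℤ_54, +):
(1) 0 ∈ H? Yes
(2) Closure: for all a,b ∈ H, (a+b) mod 54 ∈ H? Yes
(3) Inverses: for all a ∈ H, -a mod 54 ∈ H? Yes

Yes, H is a subgroup of ℤ_54


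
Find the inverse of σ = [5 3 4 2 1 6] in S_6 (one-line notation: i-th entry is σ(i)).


To find σ⁻¹, swap domain and range:
σ(1) = 5 → σ⁻¹(5) = 1
σ(2) = 3 → σ⁻¹(3) = 2
σ(3) = 4 → σ⁻¹(4) = 3
σ(4) = 2 → σ⁻¹(2) = 4
σ(5) = 1 → σ⁻¹(1) = 5
σ(6) = 6 → σ⁻¹(6) = 6

σ⁻¹ = [5 4 2 3 1 6]


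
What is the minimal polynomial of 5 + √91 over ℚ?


Let α = 5 + √91. Then α - 5 = √91, so (α - 5)² = 91, giving α² - 10α - 66 = 0. Degree 2 and α ∉ ℚ, so this is the minimal polynomial.

Minimal polynomial: x² - 10x - 66


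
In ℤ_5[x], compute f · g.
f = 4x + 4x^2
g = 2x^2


Expand and collect like terms; reduce coefficients mod 5:
x^0: 0·0 = 0 ≡ 0 (mod 5)
x^1: 0·0 + 4·0 = 0 ≡ 0 (mod 5)
x^2: 0·2 + 4·0 + 4·0 = 0 ≡ 0 (mod 5)
x^3: 4·2 + 4·0 = 8 ≡ 3 (mod 5)
x^4: 4·2 = 8 ≡ 3 (mod 5)
Result: 3x^3 + 3x^4

f · g = 3x^3 + 3x^4


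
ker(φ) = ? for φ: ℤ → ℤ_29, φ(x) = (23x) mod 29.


Kernel = preimage of identity
ker(φ) = {x ∈ ℤ : 23x ≡ 0 (mod 29)}. gcd(23,29) = 1, so 23x ≡ 0 (mod 29) ⟺ x ≡ 0 (mod 29/1 = 29). Hence ker(φ) = 29ℤ

ker(φ) = 29ℤ


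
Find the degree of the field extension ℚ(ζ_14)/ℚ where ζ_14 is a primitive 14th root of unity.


[ℚ(ζ_n):ℚ] = deg Φ_n(x) = φ(n). Here φ(14) = 6

[ℚ(ζ_14)/ℚ where ζ_14 is a primitive 14th root of unity] = 6


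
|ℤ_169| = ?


ℤ_n has n elements.

|ℤ_169| = 169


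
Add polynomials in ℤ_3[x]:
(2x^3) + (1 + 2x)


Add coefficients mod 3:
x^0: 0 + 1 = 1 (mod 3)
x^1: 0 + 2 = 2 (mod 3)
x^2: 0 + 0 = 0 (mod 3)
x^3: 2 + 0 = 2 (mod 3)
Result: 1 + 2x + 2x^3

f + g = 1 + 2x + 2x^3


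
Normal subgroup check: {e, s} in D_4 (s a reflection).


H = {e, s} in D_4 (s a reflection)
r·s·r⁻¹ = sr⁻² ≠ s for n ≥ 3, so {e, s} is not closed under conjugation

No, not a normal subgroup


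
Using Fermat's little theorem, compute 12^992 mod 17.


Fermat's little theorem: if p is prime and gcd(a,p)=1, then a^(p-1) ≡ 1 (mod p)
p = 17 is prime, gcd(12,17) = 1
Reduce exponent: 992 mod 16 = 0
So 12^992 ≡ 12^0 (mod 17)
12^0 = 1

12^992 ≡ 1 (mod 17)


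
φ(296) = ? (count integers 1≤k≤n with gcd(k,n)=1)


Factor n: 296 = 2^3 × 37
φ(n) = n · ∏(1 - 1/p) over distinct primes p | n
φ(296) = 296 · (1 - 1/2) · (1 - 1/37) = 144

φ(296) = 144


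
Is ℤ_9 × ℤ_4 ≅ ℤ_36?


Comparing ℤ_9 × ℤ_4 and ℤ_36:
gcd(9,4) = 1, so ℤ_9 × ℤ_4 ≅ ℤ_36 (CRT)

Yes, ℤ_9 × ℤ_4 ≅ ℤ_36


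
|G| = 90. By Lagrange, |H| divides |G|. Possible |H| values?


Lagrange's theorem: |H| divides |G|
|G| = 90
Divisors of 90: 1, 2, 3, 5, 6, 9, 10, 15, 18, 30, 45, 90

Possible subgroup orders: {1, 2, 3, 5, 6, 9, 10, 15, 18, 30, 45, 90}


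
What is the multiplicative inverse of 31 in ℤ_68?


Use the extended Euclidean algorithm to write 1 = 31·s + 68·t; then s mod 68 is the inverse.
Euclidean algorithm:
  31 = 0·68 + 31
  68 = 2·31 + 6
  31 = 5·6 + 1
  6 = 6·1 + 0
gcd(31,68) = 1
Back-substitution gives: 31·(11) + 68·(-5) = 1
So 31⁻¹ ≡ 11 ≡ 11 (mod 68)
Check: 31 × 11 = 341 ≡ 1 (mod 68) ✓

31⁻¹ ≡ 11 (mod 68)


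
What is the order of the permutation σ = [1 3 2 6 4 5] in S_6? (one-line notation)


Cycle decomposition: (2 3) (4 6 5)
Cycle lengths: 2, 3
Order = lcm(2, 3) = 6

ord(σ) = 6


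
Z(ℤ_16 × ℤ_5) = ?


Z(G) = {g ∈ G | gx = xg for all x ∈ G}
Direct product of abelian groups is abelian, so Z(G) = G

Z(ℤ_16 × ℤ_5) = ℤ_16 × ℤ_5


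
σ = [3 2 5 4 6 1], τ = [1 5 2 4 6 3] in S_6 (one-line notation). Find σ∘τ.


σ∘τ: apply τ first, then σ
1 →τ 1 →σ 3
2 →τ 5 →σ 6
3 →τ 2 →σ 2
4 →τ 4 →σ 4
5 →τ 6 →σ 1
6 →τ 3 →σ 5

σ∘τ = [3 6 2 4 1 5]


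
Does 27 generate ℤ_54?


g generates ℤ_n iff gcd(g, n) = 1
gcd(27, 54) = 27
Since gcd = 27 ≠ 1, ⟨27⟩ has order 2 < 54, so 27 is not a generator.

No, 27 does not generate ℤ_54


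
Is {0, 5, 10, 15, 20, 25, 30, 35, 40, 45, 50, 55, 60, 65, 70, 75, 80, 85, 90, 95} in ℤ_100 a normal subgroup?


H = {0, 5, 10, 15, 20, 25, 30, 35, 40, 45, 50, 55, 60, 65, 70, 75, 80, 85, 90, 95} in ℤ_100
ℤ_100 is abelian; every subgroup of an abelian group is normal

Yes, normal subgroup


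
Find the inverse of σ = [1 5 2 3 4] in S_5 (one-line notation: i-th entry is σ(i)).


To find σ⁻¹, swap domain and range:
σ(1) = 1 → σ⁻¹(1) = 1
σ(2) = 5 → σ⁻¹(5) = 2
σ(3) = 2 → σ⁻¹(2) = 3
σ(4) = 3 → σ⁻¹(3) = 4
σ(5) = 4 → σ⁻¹(4) = 5

σ⁻¹ = [1 3 4 5 2]


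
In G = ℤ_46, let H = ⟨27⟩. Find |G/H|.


|⟨27⟩| = n / gcd(27, 46) = 46 / 1 = 46
H is normal (ℤ_46 is abelian).
|G/H| = |G| / |H| = 46 / 46 = 1

|G/H| = 1


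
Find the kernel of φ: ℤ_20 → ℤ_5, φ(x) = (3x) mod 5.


Kernel = preimage of identity
ker(φ) = {x ∈ ℤ_20 : 3x ≡ 0 (mod 5)}. Since 5 | 20, φ is well-defined. The kernel is the cyclic subgroup ⟨5⟩ of ℤ_20 (order 4), i.e. {0, 5, 10, 15}

ker(φ) = {0, 5, 10, 15}


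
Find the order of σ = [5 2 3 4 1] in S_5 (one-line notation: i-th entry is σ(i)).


Cycle decomposition: (1 5)
Cycle lengths: 2
Order = lcm(2) = 2

ord(σ) = 2


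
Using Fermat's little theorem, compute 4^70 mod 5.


Fermat's little theorem: if p is prime and gcd(a,p)=1, then a^(p-1) ≡ 1 (mod p)
p = 5 is prime, gcd(4,5) = 1
Reduce exponent: 70 mod 4 = 2
So 4^70 ≡ 4^2 (mod 5)
4^2 mod 5 = 1

4^70 ≡ 1 (mod 5)


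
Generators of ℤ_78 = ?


g generates ℤ_n iff gcd(g,n) = 1
Prime factors of 78: 2, 3, 13
Generators are g ∈ {1,...,77} not divisible by any of these primes.
Generators: {1, 5, 7, 11, 17, 19, 23, 25, 29, 31, 35, 37, 41, 43, 47, 49, 53, 55, 59, 61, 67, 71, 73, 77}
Number of generators = φ(78) = 24

Generators of ℤ_78 = {1, 5, 7, 11, 17, 19, 23, 25, 29, 31, 35, 37, 41, 43, 47, 49, 53, 55, 59, 61, 67, 71, 73, 77}


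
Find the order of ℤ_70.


ℤ_n has n elements.

|ℤ_70| = 70


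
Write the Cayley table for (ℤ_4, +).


Elements: {0, 1, 2, 3}
Operation: addition mod 4
Entry (a, b) = (a + b) mod 4

Cayley table:
  | 0 | 1 | 2 | 3
0 | 0 | 1 | 2 | 3
1 | 1 | 2 | 3 | 0
2 | 2 | 3 | 0 | 1
3 | 3 | 0 | 1 | 2


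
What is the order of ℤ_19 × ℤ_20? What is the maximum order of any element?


|ℤ_19 × ℤ_20| = 19 × 20 = 380
Max element order = lcm(19,20) = 380
Cyclic? Yes (gcd=1)

|ℤ_19×ℤ_20| = 380, max element order = 380


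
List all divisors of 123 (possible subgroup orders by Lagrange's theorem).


Lagrange's theorem: |H| divides |G|
|G| = 123
Divisors of 123: 1, 3, 41, 123

Possible subgroup orders: {1, 3, 41, 123}


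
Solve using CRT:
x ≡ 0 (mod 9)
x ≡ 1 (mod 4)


m₁ = 9, m₂ = 4, gcd = 1, so CRT applies. M = m₁·m₂ = 36
Let M₁ = M/m₁ = 4, M₂ = M/m₂ = 9
Find y₁ ≡ M₁⁻¹ (mod m₁): 4⁻¹ ≡ 7 (mod 9)
Find y₂ ≡ M₂⁻¹ (mod m₂): 9⁻¹ ≡ 1 (mod 4)
x = a₁·M₁·y₁ + a₂·M₂·y₂ = 0·4·7 + 1·9·1 = 9
Reduce mod 36: x ≡ 9
Check: 9 mod 9 = 0 ✓, 9 mod 4 = 1 ✓

x ≡ 9 (mod 36)


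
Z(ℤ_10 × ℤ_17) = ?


Z(G) = {g ∈ G | gx = xg for all x ∈ G}
Direct product of abelian groups is abelian, so Z(G) = G

Z(ℤ_10 × ℤ_17) = ℤ_10 × ℤ_17


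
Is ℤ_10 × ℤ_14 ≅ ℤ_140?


Comparing ℤ_10 × ℤ_14 and ℤ_140:
gcd(10,14) = 2 ≠ 1. Max element order in ℤ_10×ℤ_14 is lcm(10,14) = 70 < 140, so it has no element of order 140

No, ℤ_10 × ℤ_14 ≇ ℤ_140


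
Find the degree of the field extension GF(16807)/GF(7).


GF(16807) = GF(7^5), so the extension degree is 5

[GF(16807)/GF(7)] = 5


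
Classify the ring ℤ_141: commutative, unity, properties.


ℤ_141 is a commutative ring with unity 1; 141 = 3×47 is composite, so 3·47 ≡ 0 gives zero divisors (not an integral domain)
Commutative: Yes
Integral domain: No
Has unity: Yes

ℤ_141: Commutative=Yes, Unity=Yes


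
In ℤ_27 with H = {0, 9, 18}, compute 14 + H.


14 + H = {14 + h (mod 27) : h ∈ H}
14+0=14, 14+9=23, 14+18=5
14 + H = {5, 14, 23} = 5 + H

14 + H = {5, 14, 23}


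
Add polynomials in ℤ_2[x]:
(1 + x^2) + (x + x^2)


Add coefficients mod 2:
x^0: 1 + 0 = 1 (mod 2)
x^1: 0 + 1 = 1 (mod 2)
x^2: 1 + 1 = 0 (mod 2)
Result: 1 + x

f + g = 1 + x


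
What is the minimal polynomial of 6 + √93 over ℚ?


Let α = 6 + √93. Then α - 6 = √93, so (α - 6)² = 93, giving α² - 12α - 57 = 0. Degree 2 and α ∉ ℚ, so this is the minimal polynomial.

Minimal polynomial: x² - 12x - 57


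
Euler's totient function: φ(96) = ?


Factor n: 96 = 2^5 × 3
φ(n) = n · ∏(1 - 1/p) over distinct primes p | n
φ(96) = 96 · (1 - 1/2) · (1 - 1/3) = 32

φ(96) = 32


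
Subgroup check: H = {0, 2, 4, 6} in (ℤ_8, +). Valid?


Subgroup test for H = {0, 2, 4, 6} in (ℤ_8, +):
(1) 0 ∈ H? Yes
(2) Closure: for all a,b ∈ H, (a+b) mod 8 ∈ H? Yes
(3) Inverses: for all a ∈ H, -a mod 8 ∈ H? Yes

Yes, H is a subgroup of ℤ_8


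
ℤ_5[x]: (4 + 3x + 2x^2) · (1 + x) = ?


Expand and collect like terms; reduce coefficients mod 5:
x^0: 4·1 = 4 ≡ 4 (mod 5)
x^1: 4·1 + 3·1 = 7 ≡ 2 (mod 5)
x^2: 3·1 + 2·1 = 5 ≡ 0 (mod 5)
x^3: 2·1 = 2 ≡ 2 (mod 5)
Result: 4 + 2x + 2x^3

f · g = 4 + 2x + 2x^3


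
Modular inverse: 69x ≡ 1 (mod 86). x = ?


Use the extended Euclidean algorithm to write 1 = 69·s + 86·t; then s mod 86 is the inverse.
Euclidean algorithm:
  69 = 0·86 + 69
  86 = 1·69 + 17
  69 = 4·17 + 1
  17 = 17·1 + 0
gcd(69,86) = 1
Back-substitution gives: 69·(5) + 86·(-4) = 1
So 69⁻¹ ≡ 5 ≡ 5 (mod 86)
Check: 69 × 5 = 345 ≡ 1 (mod 86) ✓

69⁻¹ ≡ 5 (mod 86)


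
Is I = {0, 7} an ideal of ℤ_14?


Check ideal conditions for I = {0, 7} in ℤ_14:
(1) I is an additive subgroup? Yes
(2) For r ∈ ℤ_14 and a ∈ I: r·a ∈ I? Yes

Yes, I is an ideal of ℤ_14


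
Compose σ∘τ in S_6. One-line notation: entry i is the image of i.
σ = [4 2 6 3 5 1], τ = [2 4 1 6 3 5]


σ∘τ: apply τ first, then σ
1 →τ 2 →σ 2
2 →τ 4 →σ 3
3 →τ 1 →σ 4
4 →τ 6 →σ 1
5 →τ 3 →σ 6
6 →τ 5 →σ 5

σ∘τ = [2 3 4 1 6 5]


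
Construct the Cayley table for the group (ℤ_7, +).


Elements: {0, 1, 2, 3, 4, 5, 6}
Operation: addition mod 7
Entry (a, b) = (a + b) mod 7

Cayley table:
  | 0 | 1 | 2 | 3 | 4 | 5 | 6
0 | 0 | 1 | 2 | 3 | 4 | 5 | 6
1 | 1 | 2 | 3 | 4 | 5 | 6 | 0
2 | 2 | 3 | 4 | 5 | 6 | 0 | 1
3 | 3 | 4 | 5 | 6 | 0 | 1 | 2
4 | 4 | 5 | 6 | 0 | 1 | 2 | 3
5 | 5 | 6 | 0 | 1 | 2 | 3 | 4
6 | 6 | 0 | 1 | 2 | 3 | 4 | 5


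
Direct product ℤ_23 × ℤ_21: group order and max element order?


|ℤ_23 × ℤ_21| = 23 × 21 = 483
Max element order = lcm(23,21) = 483
Cyclic? Yes (gcd=1)

|ℤ_23×ℤ_21| = 483, max element order = 483


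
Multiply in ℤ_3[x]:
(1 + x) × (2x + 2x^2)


Expand and collect like terms; reduce coefficients mod 3:
x^0: 1·0 = 0 ≡ 0 (mod 3)
x^1: 1·2 + 1·0 = 2 ≡ 2 (mod 3)
x^2: 1·2 + 1·2 = 4 ≡ 1 (mod 3)
x^3: 1·2 = 2 ≡ 2 (mod 3)
Result: 2x + x^2 + 2x^3

f · g = 2x + x^2 + 2x^3


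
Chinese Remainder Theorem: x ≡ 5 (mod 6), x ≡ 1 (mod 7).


m₁ = 6, m₂ = 7, gcd = 1, so CRT applies. M = m₁·m₂ = 42
Let M₁ = M/m₁ = 7, M₂ = M/m₂ = 6
Find y₁ ≡ M₁⁻¹ (mod m₁): 7⁻¹ ≡ 1 (mod 6)
Find y₂ ≡ M₂⁻¹ (mod m₂): 6⁻¹ ≡ 6 (mod 7)
x = a₁·M₁·y₁ + a₂·M₂·y₂ = 5·7·1 + 1·6·6 = 71
Reduce mod 42: x ≡ 29
Check: 29 mod 6 = 5 ✓, 29 mod 7 = 1 ✓

x ≡ 29 (mod 42)


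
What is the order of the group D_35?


|D_n| = 2n (n rotations and n reflections)
|D_35| = 2×35 = 70

|D_35| = 70


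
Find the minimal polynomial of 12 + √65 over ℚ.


Let α = 12 + √65. Then α - 12 = √65, so (α - 12)² = 65, giving α² - 24α + 79 = 0. Degree 2 and α ∉ ℚ, so this is the minimal polynomial.

Minimal polynomial: x² - 24x + 79


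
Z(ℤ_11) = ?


Z(G) = {g ∈ G | gx = xg for all x ∈ G}
ℤ_11 is abelian, so Z(G) = G

Z(ℤ_11) = ℤ_11


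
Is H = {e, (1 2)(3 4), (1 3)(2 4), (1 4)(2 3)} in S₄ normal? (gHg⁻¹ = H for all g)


H = {e, (1 2)(3 4), (1 3)(2 4), (1 4)(2 3)} in S₄
This is the Klein four-group V₄; it is normal in S₄ (it is a union of conjugacy classes)

Yes, normal subgroup


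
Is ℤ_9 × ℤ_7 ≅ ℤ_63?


Comparing ℤ_9 × ℤ_7 and ℤ_63:
gcd(9,7) = 1, so ℤ_9 × ℤ_7 ≅ ℤ_63 (CRT)

Yes, ℤ_9 × ℤ_7 ≅ ℤ_63


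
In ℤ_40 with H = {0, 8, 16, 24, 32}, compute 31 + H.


31 + H = {31 + h (mod 40) : h ∈ H}
31+0=31, 31+8=39, 31+16=7, 31+24=15, 31+32=23
31 + H = {7, 15, 23, 31, 39} = 7 + H

31 + H = {7, 15, 23, 31, 39}


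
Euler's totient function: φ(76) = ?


Factor n: 76 = 2^2 × 19
φ(n) = n · ∏(1 - 1/p) over distinct primes p | n
φ(76) = 76 · (1 - 1/2) · (1 - 1/19) = 36

φ(76) = 36


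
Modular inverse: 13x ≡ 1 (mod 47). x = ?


Use the extended Euclidean algorithm to write 1 = 13·s + 47·t; then s mod 47 is the inverse.
Euclidean algorithm:
  13 = 0·47 + 13
  47 = 3·13 + 8
  13 = 1·8 + 5
  8 = 1·5 + 3
  5 = 1·3 + 2
  3 = 1·2 + 1
  2 = 2·1 + 0
gcd(13,47) = 1
Back-substitution gives: 13·(-18) + 47·(5) = 1
So 13⁻¹ ≡ -18 ≡ 29 (mod 47)
Check: 13 × 29 = 377 ≡ 1 (mod 47) ✓

13⁻¹ ≡ 29 (mod 47)


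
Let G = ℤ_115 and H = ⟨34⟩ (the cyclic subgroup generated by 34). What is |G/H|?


|⟨34⟩| = n / gcd(34, 115) = 115 / 1 = 115
H is normal (ℤ_115 is abelian).
|G/H| = |G| / |H| = 115 / 115 = 1

|G/H| = 1


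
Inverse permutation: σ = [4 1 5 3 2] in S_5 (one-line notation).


To find σ⁻¹, swap domain and range:
σ(1) = 4 → σ⁻¹(4) = 1
σ(2) = 1 → σ⁻¹(1) = 2
σ(3) = 5 → σ⁻¹(5) = 3
σ(4) = 3 → σ⁻¹(3) = 4
σ(5) = 2 → σ⁻¹(2) = 5

σ⁻¹ = [2 5 4 1 3]


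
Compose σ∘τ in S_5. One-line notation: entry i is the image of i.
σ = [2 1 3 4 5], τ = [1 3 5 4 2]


σ∘τ: apply τ first, then σ
1 →τ 1 →σ 2
2 →τ 3 →σ 3
3 →τ 5 →σ 5
4 →τ 4 →σ 4
5 →τ 2 →σ 1

σ∘τ = [2 3 5 4 1]


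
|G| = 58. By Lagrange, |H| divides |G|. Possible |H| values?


Lagrange's theorem: |H| divides |G|
|G| = 58
Divisors of 58: 1, 2, 29, 58

Possible subgroup orders: {1, 2, 29, 58}


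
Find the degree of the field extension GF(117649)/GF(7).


GF(117649) = GF(7^6), so the extension degree is 6

[GF(117649)/GF(7)] = 6


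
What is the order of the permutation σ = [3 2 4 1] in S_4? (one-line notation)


Cycle decomposition: (1 3 4)
Cycle lengths: 3
Order = lcm(3) = 3

ord(σ) = 3


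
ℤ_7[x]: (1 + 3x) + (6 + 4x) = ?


Add coefficients mod 7:
x^0: 1 + 6 = 0 (mod 7)
x^1: 3 + 4 = 0 (mod 7)
Result: 0

f + g = 0


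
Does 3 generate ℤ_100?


g generates ℤ_n iff gcd(g, n) = 1
gcd(3, 100) = 1
Since gcd = 1, 3 is a generator.

Yes, 3 generates ℤ_100


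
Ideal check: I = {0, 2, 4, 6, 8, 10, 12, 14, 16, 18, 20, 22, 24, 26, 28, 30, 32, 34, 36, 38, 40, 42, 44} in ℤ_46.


Check ideal conditions for I = {0, 2, 4, 6, 8, 10, 12, 14, 16, 18, 20, 22, 24, 26, 28, 30, 32, 34, 36, 38, 40, 42, 44} in ℤ_46:
(1) I is an additive subgroup? Yes
(2) For r ∈ ℤ_46 and a ∈ I: r·a ∈ I? Yes

Yes, I is an ideal of ℤ_46


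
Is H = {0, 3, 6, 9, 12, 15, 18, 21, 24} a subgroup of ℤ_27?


Subgroup test for H = {0, 3, 6, 9, 12, 15, 18, 21, 24} in (ℤ_27, +):
(1) 0 ∈ H? Yes
(2) Closure: for all a,b ∈ H, (a+b) mod 27 ∈ H? Yes
(3) Inverses: for all a ∈ H, -a mod 27 ∈ H? Yes

Yes, H is a subgroup of ℤ_27


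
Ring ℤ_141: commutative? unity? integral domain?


ℤ_141 is a commutative ring with unity 1; 141 = 3×47 is composite, so 3·47 ≡ 0 gives zero divisors (not an integral domain)
Commutative: Yes
Integral domain: No
Has unity: Yes

ℤ_141: Commutative=Yes, Unity=Yes


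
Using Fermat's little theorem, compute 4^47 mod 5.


Fermat's little theorem: if p is prime and gcd(a,p)=1, then a^(p-1) ≡ 1 (mod p)
p = 5 is prime, gcd(4,5) = 1
Reduce exponent: 47 mod 4 = 3
So 4^47 ≡ 4^3 (mod 5)
4^3 mod 5 = 4

4^47 ≡ 4 (mod 5)


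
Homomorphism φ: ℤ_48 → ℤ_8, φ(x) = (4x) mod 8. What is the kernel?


Kernel = preimage of identity
ker(φ) = {x ∈ ℤ_48 : 4x ≡ 0 (mod 8)}. Since 8 | 48, φ is well-defined. The kernel is the cyclic subgroup ⟨2⟩ of ℤ_48 (order 24), i.e. {0, 2, 4, 6, 8, 10, 12, 14, 16, 18, 20, 22, 24, 26, 28, 30, 32, 34, 36, 38, 40, 42, 44, 46}

ker(φ) = {0, 2, 4, 6, 8, 10, 12, 14, 16, 18, 20, 22, 24, 26, 28, 30, 32, 34, 36, 38, 40, 42, 44, 46}


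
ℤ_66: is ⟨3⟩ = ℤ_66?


g generates ℤ_n iff gcd(g, n) = 1
gcd(3, 66) = 3
Since gcd = 3 ≠ 1, ⟨3⟩ has order 22 < 66, so 3 is not a generator.

No, 3 does not generate ℤ_66


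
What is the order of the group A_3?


|A_n| = n!/2 (even permutations)
|A_3| = 3!/2 = 6/2 = 3

|A_3| = 3


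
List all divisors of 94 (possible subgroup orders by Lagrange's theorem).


Lagrange's theorem: |H| divides |G|
|G| = 94
Divisors of 94: 1, 2, 47, 94

Possible subgroup orders: {1, 2, 47, 94}


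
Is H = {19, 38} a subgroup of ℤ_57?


Subgroup test for H = {19, 38} in (ℤ_57, +):
(1) 0 ∈ H? No
(2) Closure: for all a,b ∈ H, (a+b) mod 57 ∈ H? No  [counterexample: 19 + 38 = 0 ∉ H]
(3) Inverses: for all a ∈ H, -a mod 57 ∈ H? Yes

No, H is not a subgroup of ℤ_57


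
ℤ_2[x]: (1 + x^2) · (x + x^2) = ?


Expand and collect like terms; reduce coefficients mod 2:
x^0: 1·0 = 0 ≡ 0 (mod 2)
x^1: 1·1 + 0·0 = 1 ≡ 1 (mod 2)
x^2: 1·1 + 0·1 + 1·0 = 1 ≡ 1 (mod 2)
x^3: 0·1 + 1·1 = 1 ≡ 1 (mod 2)
x^4: 1·1 = 1 ≡ 1 (mod 2)
Result: x + x^2 + x^3 + x^4

f · g = x + x^2 + x^3 + x^4


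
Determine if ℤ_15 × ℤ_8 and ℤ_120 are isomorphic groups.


Comparing ℤ_15 × ℤ_8 and ℤ_120:
gcd(15,8) = 1, so ℤ_15 × ℤ_8 ≅ ℤ_120 (CRT)

Yes, ℤ_15 × ℤ_8 ≅ ℤ_120


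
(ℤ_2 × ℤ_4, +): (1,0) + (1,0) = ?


Operation: componentwise addition mod (2, 4)
(1,0) + (1,0) = ((a₁+b₁) mod 2, (a₂+b₂) mod 4) with a = (1,0), b = (1,0)

(1,0) + (1,0) = (0,0)


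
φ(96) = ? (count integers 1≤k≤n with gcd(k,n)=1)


Factor n: 96 = 2^5 × 3
φ(n) = n · ∏(1 - 1/p) over distinct primes p | n
φ(96) = 96 · (1 - 1/2) · (1 - 1/3) = 32

φ(96) = 32


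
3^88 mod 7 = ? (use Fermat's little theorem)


Fermat's little theorem: if p is prime and gcd(a,p)=1, then a^(p-1) ≡ 1 (mod p)
p = 7 is prime, gcd(3,7) = 1
Reduce exponent: 88 mod 6 = 4
So 3^88 ≡ 3^4 (mod 7)
3^4 mod 7 = 4

3^88 ≡ 4 (mod 7)


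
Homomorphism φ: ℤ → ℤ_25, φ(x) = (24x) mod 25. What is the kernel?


Kernel = preimage of identity
ker(φ) = {x ∈ ℤ : 24x ≡ 0 (mod 25)}. gcd(24,25) = 1, so 24x ≡ 0 (mod 25) ⟺ x ≡ 0 (mod 25/1 = 25). Hence ker(φ) = 25ℤ

ker(φ) = 25ℤ


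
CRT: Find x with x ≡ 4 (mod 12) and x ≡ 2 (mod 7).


m₁ = 12, m₂ = 7, gcd = 1, so CRT applies. M = m₁·m₂ = 84
Let M₁ = M/m₁ = 7, M₂ = M/m₂ = 12
Find y₁ ≡ M₁⁻¹ (mod m₁): 7⁻¹ ≡ 7 (mod 12)
Find y₂ ≡ M₂⁻¹ (mod m₂): 12⁻¹ ≡ 3 (mod 7)
x = a₁·M₁·y₁ + a₂·M₂·y₂ = 4·7·7 + 2·12·3 = 268
Reduce mod 84: x ≡ 16
Check: 16 mod 12 = 4 ✓, 16 mod 7 = 2 ✓

x ≡ 16 (mod 84)


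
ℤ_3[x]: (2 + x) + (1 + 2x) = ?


Add coefficients mod 3:
x^0: 2 + 1 = 0 (mod 3)
x^1: 1 + 2 = 0 (mod 3)
Result: 0

f + g = 0


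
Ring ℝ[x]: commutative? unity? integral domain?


Polynomial ring over ℝ (an integral domain) is a commutative integral domain with unity 1
Commutative: Yes
Integral domain: Yes
Has unity: Yes

ℝ[x]: Commutative=Yes, Unity=Yes


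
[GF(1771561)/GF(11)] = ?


GF(1771561) = GF(11^6), so the extension degree is 6

[GF(1771561)/GF(11)] = 6


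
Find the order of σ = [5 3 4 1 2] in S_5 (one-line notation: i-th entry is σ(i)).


Cycle decomposition: (1 5 2 3 4)
Cycle lengths: 5
Order = lcm(5) = 5

ord(σ) = 5


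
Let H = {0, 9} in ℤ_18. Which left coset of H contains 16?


16 + H = {16 + h (mod 18) : h ∈ H}
16+0=16, 16+9=7
16 + H = {7, 16} = 7 + H

16 + H = {7, 16}


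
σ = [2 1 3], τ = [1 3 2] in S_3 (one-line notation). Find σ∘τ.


σ∘τ: apply τ first, then σ
1 →τ 1 →σ 2
2 →τ 3 →σ 3
3 →τ 2 →σ 1

σ∘τ = [2 3 1]


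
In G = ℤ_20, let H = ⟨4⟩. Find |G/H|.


|⟨4⟩| = n / gcd(4, 20) = 20 / 4 = 5
H is normal (ℤ_20 is abelian).
|G/H| = |G| / |H| = 20 / 5 = 4

|G/H| = 4


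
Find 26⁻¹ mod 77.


Use the extended Euclidean algorithm to write 1 = 26·s + 77·t; then s mod 77 is the inverse.
Euclidean algorithm:
  26 = 0·77 + 26
  77 = 2·26 + 25
  26 = 1·25 + 1
  25 = 25·1 + 0
gcd(26,77) = 1
Back-substitution gives: 26·(3) + 77·(-1) = 1
So 26⁻¹ ≡ 3 ≡ 3 (mod 77)
Check: 26 × 3 = 78 ≡ 1 (mod 77) ✓

26⁻¹ ≡ 3 (mod 77)


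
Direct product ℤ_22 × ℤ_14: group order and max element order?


|ℤ_22 × ℤ_14| = 22 × 14 = 308
Max element order = lcm(22,14) = 154
Cyclic? No (gcd=2)

|ℤ_22×ℤ_14| = 308, max element order = 154


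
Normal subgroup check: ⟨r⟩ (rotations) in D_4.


H = ⟨r⟩ (rotations) in D_4
The rotation subgroup ⟨r⟩ has index 2 in D_4, so it is normal

Yes, normal subgroup


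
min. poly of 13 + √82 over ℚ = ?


Let α = 13 + √82. Then α - 13 = √82, so (α - 13)² = 82, giving α² - 26α + 87 = 0. Degree 2 and α ∉ ℚ, so this is the minimal polynomial.

Minimal polynomial: x² - 26x + 87


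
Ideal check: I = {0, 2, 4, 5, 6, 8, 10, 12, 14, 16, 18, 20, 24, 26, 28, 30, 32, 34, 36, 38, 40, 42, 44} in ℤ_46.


Check ideal conditions for I = {0, 2, 4, 5, 6, 8, 10, 12, 14, 16, 18, 20, 24, 26, 28, 30, 32, 34, 36, 38, 40, 42, 44} in ℤ_46:
(1) I is an additive subgroup? No
(2) For r ∈ ℤ_46 and a ∈ I: r·a ∈ I? No  [counterexample: r=2, a=34, r·a mod 46 = 22 ∉ I]

No, I is not an ideal of ℤ_46


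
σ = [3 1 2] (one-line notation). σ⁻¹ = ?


To find σ⁻¹, swap domain and range:
σ(1) = 3 → σ⁻¹(3) = 1
σ(2) = 1 → σ⁻¹(1) = 2
σ(3) = 2 → σ⁻¹(2) = 3

σ⁻¹ = [2 3 1]


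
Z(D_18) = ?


Z(G) = {g ∈ G | gx = xg for all x ∈ G}
For even n, Z(D_n) = {e, r^(n/2)}: the 180° rotation r^9 commutes with every reflection and rotation

Z(D_18) = {e, r^9}


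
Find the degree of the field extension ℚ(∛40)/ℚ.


∛40 has minimal polynomial x³ - 40 (irreducible over ℚ since 40 is not a perfect cube)

[ℚ(∛40)/ℚ] = 3


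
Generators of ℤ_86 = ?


g generates ℤ_n iff gcd(g,n) = 1
Prime factors of 86: 2, 43
Generators are g ∈ {1,...,85} not divisible by any of these primes.
Generators: {1, 3, 5, 7, 9, 11, 13, 15, 17, 19, 21, 23, 25, 27, 29, 31, 33, 35, 37, 39, 41, 45, 47, 49, 51, 53, 55, 57, 59, 61, 63, 65, 67, 69, 71, 73, 75, 77, 79, 81, 83, 85}
Number of generators = φ(86) = 42

Generators of ℤ_86 = {1, 3, 5, 7, 9, 11, 13, 15, 17, 19, 21, 23, 25, 27, 29, 31, 33, 35, 37, 39, 41, 45, 47, 49, 51, 53, 55, 57, 59, 61, 63, 65, 67, 69, 71, 73, 75, 77, 79, 81, 83, 85}
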